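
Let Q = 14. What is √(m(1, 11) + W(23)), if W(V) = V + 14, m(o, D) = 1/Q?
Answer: √7266/14 ≈ 6.0886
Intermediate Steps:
m(o, D) = 1/14
W(V) = 14 + V
√(m(1, 11) + W(23)) = √(1/14 + (14 + 23)) = √(1/14 + 37) = √(519/14) = √7266/14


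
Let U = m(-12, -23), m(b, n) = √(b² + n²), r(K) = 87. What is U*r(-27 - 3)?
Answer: 87*√673 ≈ 2257.0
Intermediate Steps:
U = √673 (U = √((-12)² + (-23)²) = √(144 + 529) = √673 ≈ 25.942)
U*r(-27 - 3) = √673*87 = 87*√673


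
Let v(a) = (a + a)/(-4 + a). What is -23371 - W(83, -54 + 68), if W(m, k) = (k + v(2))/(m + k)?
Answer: -2266999/97 ≈ -23371.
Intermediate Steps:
v(a) = 2*a/(-4 + a) (v(a) = (2*a)/(-4 + a) = 2*a/(-4 + a))
W(m, k) = (-2 + k)/(k + m) (W(m, k) = (k + 2*2/(-4 + 2))/(m + k) = (k + 2*2/(-2))/(k + m) = (k + 2*2*(-½))/(k + m) = (k - 2)/(k + m) = (-2 + k)/(k + m))
-23371 - W(83, -54 + 68) = -23371 - (-2 + (-54 + 68))/((-54 + 68) + 83) = -23371 - (-2 + 14)/(14 + 83) = -23371 - 12/97 = -2266999/97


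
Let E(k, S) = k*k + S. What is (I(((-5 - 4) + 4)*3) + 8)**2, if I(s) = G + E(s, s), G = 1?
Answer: 47961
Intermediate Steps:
E(k, S) = S + k**2 (E(k, S) = k**2 + S = S + k**2)
I(s) = 1 + s + s**2 (I(s) = 1 + (s + s**2) = 1 + s + s**2)
(I(((-5 - 4) + 4)*3) + 8)**2 = ((1 + ((-5 - 4) + 4)*3 + (((-5 - 4) + 4)*3)**2) + 8)**2 = ((1 + (-9 + 4)*3 + ((-9 + 4)*3)**2) + 8)**2 = ((1 - 5*3 + (-5*3)**2) + 8)**2 = ((1 - 15 + (-15)**2) + 8)**2 = ((1 - 15 + 225) + 8)**2 = (211 + 8)**2 = 219**2 = 47961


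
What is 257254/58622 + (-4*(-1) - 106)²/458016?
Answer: 4934847973/1118742248 ≈ 4.4111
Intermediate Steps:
257254/58622 + (-4*(-1) - 106)²/458016 = 257254*(1/58622) + (4 - 106)²*(1/458016) = 128627/29311 + (-102)²*(1/458016) = 128627/29311 + 10404*(1/458016) = 128627/29311 + 867/38168 = 4934847973/1118742248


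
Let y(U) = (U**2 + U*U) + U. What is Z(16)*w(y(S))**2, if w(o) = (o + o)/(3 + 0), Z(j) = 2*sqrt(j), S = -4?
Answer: 25088/9 ≈ 2787.6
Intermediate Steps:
y(U) = U + 2*U**2 (y(U) = (U**2 + U**2) + U = 2*U**2 + U = U + 2*U**2)
w(o) = 2*o/3 (w(o) = (2*o)/3 = (2*o)*(1/3) = 2*o/3)
Z(16)*w(y(S))**2 = (2*sqrt(16))*(2*(-4*(1 + 2*(-4)))/3)**2 = (2*4)*(2*(-4*(1 - 8))/3)**2 = 8*(2*(-4*(-7))/3)**2 = 8*((2/3)*28)**2 = 8*(56/3)**2 = 8*(3136/9) = 25088/9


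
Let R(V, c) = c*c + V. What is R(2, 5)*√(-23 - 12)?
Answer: 27*I*√35 ≈ 159.73*I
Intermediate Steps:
R(V, c) = V + c² (R(V, c) = c² + V = V + c²)
R(2, 5)*√(-23 - 12) = (2 + 5²)*√(-23 - 12) = (2 + 25)*√(-35) = 27*(I*√35) = 27*I*√35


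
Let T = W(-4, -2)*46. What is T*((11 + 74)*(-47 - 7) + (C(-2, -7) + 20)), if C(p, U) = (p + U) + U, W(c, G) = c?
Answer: 843824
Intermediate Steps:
C(p, U) = p + 2*U (C(p, U) = (U + p) + U = p + 2*U)
T = -184 (T = -4*46 = -184)
T*((11 + 74)*(-47 - 7) + (C(-2, -7) + 20)) = -184*((11 + 74)*(-47 - 7) + ((-2 + 2*(-7)) + 20)) = -184*(85*(-54) + ((-2 - 14) + 20)) = -184*(-4590 + (-16 + 20)) = -184*(-4590 + 4) = -184*(-4586) = 843824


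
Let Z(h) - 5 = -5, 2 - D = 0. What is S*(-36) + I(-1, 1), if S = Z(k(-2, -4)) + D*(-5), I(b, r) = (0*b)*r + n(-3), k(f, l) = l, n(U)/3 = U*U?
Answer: 387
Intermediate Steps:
D = 2 (D = 2 - 1*0 = 2 + 0 = 2)
n(U) = 3*U² (n(U) = 3*(U*U) = 3*U²)
Z(h) = 0 (Z(h) = 5 - 5 = 0)
I(b, r) = 27 (I(b, r) = (0*b)*r + 3*(-3)² = 0*r + 3*9 = 0 + 27 = 27)
S = -10 (S = 0 + 2*(-5) = 0 - 10 = -10)
S*(-36) + I(-1, 1) = -10*(-36) + 27 = 360 + 27 = 387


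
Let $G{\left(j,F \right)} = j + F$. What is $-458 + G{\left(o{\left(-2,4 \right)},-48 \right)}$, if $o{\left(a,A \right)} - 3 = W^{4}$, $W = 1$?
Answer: $-502$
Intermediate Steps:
$o{\left(a,A \right)} = 4$ ($o{\left(a,A \right)} = 3 + 1^{4} = 3 + 1 = 4$)
$G{\left(j,F \right)} = F + j$
$-458 + G{\left(o{\left(-2,4 \right)},-48 \right)} = -458 + \left(-48 + 4\right) = -458 - 44 = -502$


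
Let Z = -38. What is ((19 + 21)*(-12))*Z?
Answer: 18240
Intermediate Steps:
((19 + 21)*(-12))*Z = ((19 + 21)*(-12))*(-38) = (40*(-12))*(-38) = -480*(-38) = 18240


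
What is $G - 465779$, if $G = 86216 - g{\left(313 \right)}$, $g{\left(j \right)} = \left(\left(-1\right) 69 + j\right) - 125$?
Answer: $-379682$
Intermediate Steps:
$g{\left(j \right)} = -194 + j$ ($g{\left(j \right)} = \left(-69 + j\right) - 125 = -194 + j$)
$G = 86097$ ($G = 86216 - \left(-194 + 313\right) = 86216 - 119 = 86097$)
$G - 465779 = 86097 - 465779 = -379682$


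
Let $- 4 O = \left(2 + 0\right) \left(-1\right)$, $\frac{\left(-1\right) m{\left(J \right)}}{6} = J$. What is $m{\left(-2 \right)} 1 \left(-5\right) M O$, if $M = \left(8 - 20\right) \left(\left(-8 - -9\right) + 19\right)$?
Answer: $7200$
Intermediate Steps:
$m{\left(J \right)} = - 6 J$
$O = \frac{1}{2}$ ($O = - \frac{\left(2 + 0\right) \left(-1\right)}{4} = - \frac{2 \left(-1\right)}{4} = \left(- \frac{1}{4}\right) \left(-2\right) = \frac{1}{2} \approx 0.5$)
$M = -240$ ($M = - 12 \left(\left(-8 + 9\right) + 19\right) = - 12 \left(1 + 19\right) = \left(-12\right) 20 = -240$)
$m{\left(-2 \right)} 1 \left(-5\right) M O = \left(-6\right) \left(-2\right) 1 \left(-5\right) \left(\left(-240\right) \frac{1}{2}\right) = 12 \cdot 1 \left(-5\right) \left(-120\right) = 12 \left(-5\right) \left(-120\right) = \left(-60\right) \left(-120\right) = 7200$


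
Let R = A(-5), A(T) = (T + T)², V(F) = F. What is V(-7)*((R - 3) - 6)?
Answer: -637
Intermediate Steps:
A(T) = 4*T² (A(T) = (2*T)² = 4*T²)
R = 100 (R = 4*(-5)² = 4*25 = 100)
V(-7)*((R - 3) - 6) = -7*((100 - 3) - 6) = -7*(97 - 6) = -7*91 = -637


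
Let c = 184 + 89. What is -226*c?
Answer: -61698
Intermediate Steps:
c = 273
-226*c = -226*273 = -61698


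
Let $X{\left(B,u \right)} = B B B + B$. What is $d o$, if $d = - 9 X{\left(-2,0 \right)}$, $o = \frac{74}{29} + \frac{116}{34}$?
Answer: $\frac{264600}{493} \approx 536.71$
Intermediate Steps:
$X{\left(B,u \right)} = B + B^{3}$ ($X{\left(B,u \right)} = B B^{2} + B = B^{3} + B = B + B^{3}$)
$o = \frac{2940}{493}$ ($o = 74 \cdot \frac{1}{29} + 116 \cdot \frac{1}{34} = \frac{74}{29} + \frac{58}{17} = \frac{2940}{493} \approx 5.9635$)
$d = 90$ ($d = - 9 \left(-2 + \left(-2\right)^{3}\right) = - 9 \left(-2 - 8\right) = \left(-9\right) \left(-10\right) = 90$)
$d o = 90 \cdot \frac{2940}{493} = \frac{264600}{493}$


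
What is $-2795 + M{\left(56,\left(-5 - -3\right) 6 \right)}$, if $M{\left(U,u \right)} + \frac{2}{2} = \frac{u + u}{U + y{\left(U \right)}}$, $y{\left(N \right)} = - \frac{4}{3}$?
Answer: $- \frac{114654}{41} \approx -2796.4$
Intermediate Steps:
$y{\left(N \right)} = - \frac{4}{3}$ ($y{\left(N \right)} = \left(-4\right) \frac{1}{3} = - \frac{4}{3}$)
$M{\left(U,u \right)} = -1 + \frac{2 u}{- \frac{4}{3} + U}$ ($M{\left(U,u \right)} = -1 + \frac{u + u}{U - \frac{4}{3}} = -1 + \frac{2 u}{- \frac{4}{3} + U}$)
$-2795 + M{\left(56,\left(-5 - -3\right) 6 \right)} = -2795 + \frac{4 - 168 + 6 \left(-5 - -3\right) 6}{-4 + 3 \cdot 56} = -2795 + \frac{4 - 168 + 6 \left(-5 + 3\right) 6}{-4 + 168} = -2795 + \frac{4 - 168 + 6 \left(\left(-2\right) 6\right)}{164} = -2795 + \frac{4 - 168 + 6 \left(-12\right)}{164} = -2795 + \frac{4 - 168 - 72}{164} = -2795 + \frac{1}{164} \left(-236\right) = -2795 - \frac{59}{41} = - \frac{114654}{41}$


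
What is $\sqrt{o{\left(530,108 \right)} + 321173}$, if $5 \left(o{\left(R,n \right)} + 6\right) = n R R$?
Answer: $\sqrt{6388607} \approx 2527.6$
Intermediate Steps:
$o{\left(R,n \right)} = -6 + \frac{n R^{2}}{5}$ ($o{\left(R,n \right)} = -6 + \frac{n R R}{5} = -6 + \frac{R n R}{5} = -6 + \frac{n R^{2}}{5}$)
$\sqrt{o{\left(530,108 \right)} + 321173} = \sqrt{\left(-6 + \frac{1}{5} \cdot 108 \cdot 530^{2}\right) + 321173} = \sqrt{\left(-6 + \frac{1}{5} \cdot 108 \cdot 280900\right) + 321173} = \sqrt{\left(-6 + 6067440\right) + 321173} = \sqrt{6067434 + 321173} = \sqrt{6388607}$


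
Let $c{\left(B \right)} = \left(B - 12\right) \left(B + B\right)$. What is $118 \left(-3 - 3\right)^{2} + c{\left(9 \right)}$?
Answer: $4194$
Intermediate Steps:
$c{\left(B \right)} = 2 B \left(-12 + B\right)$ ($c{\left(B \right)} = \left(-12 + B\right) 2 B = 2 B \left(-12 + B\right)$)
$118 \left(-3 - 3\right)^{2} + c{\left(9 \right)} = 118 \left(-3 - 3\right)^{2} + 2 \cdot 9 \left(-12 + 9\right) = 118 \left(-6\right)^{2} + 2 \cdot 9 \left(-3\right) = 118 \cdot 36 - 54 = 4248 - 54 = 4194$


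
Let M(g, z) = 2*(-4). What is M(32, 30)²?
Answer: 64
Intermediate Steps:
M(g, z) = -8
M(32, 30)² = (-8)² = 64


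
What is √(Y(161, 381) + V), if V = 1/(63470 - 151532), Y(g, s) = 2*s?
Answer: √5909245785066/88062 ≈ 27.604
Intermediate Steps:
V = -1/88062 (V = 1/(-88062) = -1/88062 ≈ -1.1356e-5)
√(Y(161, 381) + V) = √(2*381 - 1/88062) = √(762 - 1/88062) = √(67103243/88062) = √5909245785066/88062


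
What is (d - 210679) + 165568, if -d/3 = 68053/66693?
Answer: -1002930694/22231 ≈ -45114.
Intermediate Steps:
d = -68053/22231 (d = -204159/66693 = -3*68053/66693 = -68053/22231 ≈ -3.0612)
(d - 210679) + 165568 = (-68053/22231 - 210679) + 165568 = -4683672902/22231 + 165568 = -1002930694/22231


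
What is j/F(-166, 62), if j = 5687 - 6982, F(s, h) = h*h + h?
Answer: -185/558 ≈ -0.33154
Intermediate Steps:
F(s, h) = h + h**2 (F(s, h) = h**2 + h = h + h**2)
j = -1295
j/F(-166, 62) = -1295*1/(62*(1 + 62)) = -1295/(62*63) = -1295/3906 = -1295*1/3906 = -185/558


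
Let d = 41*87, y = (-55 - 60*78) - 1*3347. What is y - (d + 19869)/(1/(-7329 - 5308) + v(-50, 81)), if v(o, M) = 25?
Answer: -33922125/3761 ≈ -9019.4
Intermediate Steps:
y = -8082 (y = (-55 - 4680) - 3347 = -4735 - 3347 = -8082)
d = 3567
y - (d + 19869)/(1/(-7329 - 5308) + v(-50, 81)) = -8082 - (3567 + 19869)/(1/(-7329 - 5308) + 25) = -8082 - 23436/(1/(-12637) + 25) = -8082 - 23436/(-1/12637 + 25) = -8082 - 23436/315924/12637 = -8082 - 23436*12637/315924 = -8082 - 1*3525723/3761 = -8082 - 3525723/3761 = -33922125/3761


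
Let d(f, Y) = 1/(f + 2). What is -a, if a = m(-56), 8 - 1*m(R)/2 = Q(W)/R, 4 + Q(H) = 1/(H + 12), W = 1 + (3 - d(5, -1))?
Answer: -49291/3108 ≈ -15.859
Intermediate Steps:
d(f, Y) = 1/(2 + f)
W = 27/7 (W = 1 + (3 - 1/(2 + 5)) = 1 + (3 - 1/7) = 1 + (3 - 1*⅐) = 1 + (3 - ⅐) = 1 + 20/7 = 27/7 ≈ 3.8571)
Q(H) = -4 + 1/(12 + H) (Q(H) = -4 + 1/(H + 12) = -4 + 1/(12 + H))
m(R) = 16 + 874/(111*R) (m(R) = 16 - 2*(-47 - 4*27/7)/(12 + 27/7)/R = 16 - 2*(-47 - 108/7)/(111/7)/R = 16 - 2*(7/111)*(-437/7)/R = 16 - (-874)/(111*R) = 16 + 874/(111*R))
a = 49291/3108 (a = 16 + (874/111)/(-56) = 16 + (874/111)*(-1/56) = 16 - 437/3108 = 49291/3108 ≈ 15.859)
-a = -1*49291/3108 = -49291/3108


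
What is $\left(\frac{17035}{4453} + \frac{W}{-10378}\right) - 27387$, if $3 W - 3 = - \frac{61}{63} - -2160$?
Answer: $- \frac{119586750523108}{4367150613} \approx -27383.0$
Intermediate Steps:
$W = \frac{136208}{189}$ ($W = 1 + \frac{- \frac{61}{63} - -2160}{3} = 1 + \frac{\left(-61\right) \frac{1}{63} + 2160}{3} = 1 + \frac{- \frac{61}{63} + 2160}{3} = 1 + \frac{1}{3} \cdot \frac{136019}{63} = 1 + \frac{136019}{189} = \frac{136208}{189} \approx 720.68$)
$\left(\frac{17035}{4453} + \frac{W}{-10378}\right) - 27387 = \left(\frac{17035}{4453} + \frac{136208}{189 \left(-10378\right)}\right) - 27387 = \left(17035 \cdot \frac{1}{4453} + \frac{136208}{189} \left(- \frac{1}{10378}\right)\right) - 27387 = \left(\frac{17035}{4453} - \frac{68104}{980721}\right) - 27387 = \frac{16403315123}{4367150613} - 27387 = - \frac{119586750523108}{4367150613}$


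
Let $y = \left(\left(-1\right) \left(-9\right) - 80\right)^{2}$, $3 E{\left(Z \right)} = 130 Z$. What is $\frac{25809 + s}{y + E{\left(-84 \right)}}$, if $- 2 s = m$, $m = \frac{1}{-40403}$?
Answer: $\frac{2085522055}{113209206} \approx 18.422$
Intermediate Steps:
$m = - \frac{1}{40403} \approx -2.4751 \cdot 10^{-5}$
$E{\left(Z \right)} = \frac{130 Z}{3}$
$s = \frac{1}{80806}$ ($s = \left(- \frac{1}{2}\right) \left(- \frac{1}{40403}\right) = \frac{1}{80806} \approx 1.2375 \cdot 10^{-5}$)
$y = 5041$ ($y = \left(9 - 80\right)^{2} = \left(-71\right)^{2} = 5041$)
$\frac{25809 + s}{y + E{\left(-84 \right)}} = \frac{25809 + \frac{1}{80806}}{5041 + \frac{130}{3} \left(-84\right)} = \frac{2085522055}{80806 \left(5041 - 3640\right)} = \frac{2085522055}{80806 \cdot 1401} = \frac{2085522055}{80806} \cdot \frac{1}{1401} = \frac{2085522055}{113209206}$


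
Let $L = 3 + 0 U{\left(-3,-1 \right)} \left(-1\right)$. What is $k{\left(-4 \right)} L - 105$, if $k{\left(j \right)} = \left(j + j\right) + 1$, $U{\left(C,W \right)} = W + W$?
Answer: $-126$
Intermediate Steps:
$U{\left(C,W \right)} = 2 W$
$L = 3$ ($L = 3 + 0 \cdot 2 \left(-1\right) \left(-1\right) = 3 + 0 \left(-2\right) \left(-1\right) = 3 + 0 \left(-1\right) = 3 + 0 = 3$)
$k{\left(j \right)} = 1 + 2 j$ ($k{\left(j \right)} = 2 j + 1 = 1 + 2 j$)
$k{\left(-4 \right)} L - 105 = \left(1 + 2 \left(-4\right)\right) 3 - 105 = \left(1 - 8\right) 3 - 105 = \left(-7\right) 3 - 105 = -21 - 105 = -126$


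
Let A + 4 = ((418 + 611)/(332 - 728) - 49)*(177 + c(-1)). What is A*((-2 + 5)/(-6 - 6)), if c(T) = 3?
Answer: 102209/44 ≈ 2322.9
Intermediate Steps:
A = -102209/11 (A = -4 + ((418 + 611)/(332 - 728) - 49)*(177 + 3) = -4 + (1029/(-396) - 49)*180 = -4 + (1029*(-1/396) - 49)*180 = -4 + (-343/132 - 49)*180 = -4 - 6811/132*180 = -4 - 102165/11 = -102209/11 ≈ -9291.7)
A*((-2 + 5)/(-6 - 6)) = -102209*(-2 + 5)/(11*(-6 - 6)) = -306627/(11*(-12)) = -306627*(-1)/(11*12) = -102209/11*(-¼) = 102209/44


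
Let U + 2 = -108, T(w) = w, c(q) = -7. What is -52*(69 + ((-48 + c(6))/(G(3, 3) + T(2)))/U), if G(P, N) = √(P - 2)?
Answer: -10790/3 ≈ -3596.7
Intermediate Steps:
G(P, N) = √(-2 + P)
U = -110 (U = -2 - 108 = -110)
-52*(69 + ((-48 + c(6))/(G(3, 3) + T(2)))/U) = -52*(69 + ((-48 - 7)/(√(-2 + 3) + 2))/(-110)) = -52*(69 - 55/(√1 + 2)*(-1/110)) = -52*(69 - 55/(1 + 2)*(-1/110)) = -52*(69 - 55/3*(-1/110)) = -52*(69 + ⅙) = -52*415/6 = -10790/3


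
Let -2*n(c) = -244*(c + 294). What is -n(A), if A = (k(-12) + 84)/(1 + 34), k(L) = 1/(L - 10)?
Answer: -13921847/385 ≈ -36161.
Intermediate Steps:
k(L) = 1/(-10 + L)
A = 1847/770 (A = (1/(-10 - 12) + 84)/(1 + 34) = (1/(-22) + 84)/35 = (-1/22 + 84)*(1/35) = (1847/22)*(1/35) = 1847/770 ≈ 2.3987)
n(c) = 35868 + 122*c (n(c) = -(-122)*(c + 294) = -(-122)*(294 + c) = -(-71736 - 244*c)/2 = 35868 + 122*c)
-n(A) = -(35868 + 122*(1847/770)) = -(35868 + 112667/385) = -1*13921847/385 = -13921847/385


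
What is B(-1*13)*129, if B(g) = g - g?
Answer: 0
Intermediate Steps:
B(g) = 0
B(-1*13)*129 = 0*129 = 0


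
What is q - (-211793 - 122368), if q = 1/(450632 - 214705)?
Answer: 78837602248/235927 ≈ 3.3416e+5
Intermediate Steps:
q = 1/235927 ≈ 4.2386e-6
q - (-211793 - 122368) = 1/235927 - (-211793 - 122368) = 1/235927 - 1*(-334161) = 1/235927 + 334161 = 78837602248/235927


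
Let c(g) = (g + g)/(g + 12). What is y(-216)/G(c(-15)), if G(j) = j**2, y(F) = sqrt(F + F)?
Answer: 3*I*sqrt(3)/25 ≈ 0.20785*I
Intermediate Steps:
c(g) = 2*g/(12 + g) (c(g) = (2*g)/(12 + g) = 2*g/(12 + g))
y(F) = sqrt(2)*sqrt(F) (y(F) = sqrt(2*F) = sqrt(2)*sqrt(F))
y(-216)/G(c(-15)) = (sqrt(2)*sqrt(-216))/((2*(-15)/(12 - 15))**2) = (sqrt(2)*(6*I*sqrt(6)))/((2*(-15)/(-3))**2) = (12*I*sqrt(3))/((2*(-15)*(-1/3))**2) = (12*I*sqrt(3))/(10**2) = (12*I*sqrt(3))/100 = (12*I*sqrt(3))*(1/100) = 3*I*sqrt(3)/25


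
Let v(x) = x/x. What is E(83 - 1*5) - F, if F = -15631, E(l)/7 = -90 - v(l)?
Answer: 14994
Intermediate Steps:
v(x) = 1
E(l) = -637 (E(l) = 7*(-90 - 1*1) = 7*(-90 - 1) = 7*(-91) = -637)
E(83 - 1*5) - F = -637 - 1*(-15631) = -637 + 15631 = 14994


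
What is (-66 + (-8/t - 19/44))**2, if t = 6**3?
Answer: 6235471225/1411344 ≈ 4418.1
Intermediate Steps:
t = 216
(-66 + (-8/t - 19/44))**2 = (-66 + (-8/216 - 19/44))**2 = (-66 + (-8*1/216 - 19*1/44))**2 = (-66 + (-1/27 - 19/44))**2 = (-66 - 557/1188)**2 = (-78965/1188)**2 = 6235471225/1411344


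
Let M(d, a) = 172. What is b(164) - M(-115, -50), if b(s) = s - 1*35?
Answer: -43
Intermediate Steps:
b(s) = -35 + s (b(s) = s - 35 = -35 + s)
b(164) - M(-115, -50) = (-35 + 164) - 1*172 = 129 - 172 = -43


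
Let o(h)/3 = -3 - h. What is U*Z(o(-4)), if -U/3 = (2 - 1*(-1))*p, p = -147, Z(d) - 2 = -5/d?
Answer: 441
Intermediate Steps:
o(h) = -9 - 3*h (o(h) = 3*(-3 - h) = -9 - 3*h)
Z(d) = 2 - 5/d
U = 1323 (U = -3*(2 - 1*(-1))*(-147) = -3*(2 + 1)*(-147) = -9*(-147) = -3*(-441) = 1323)
U*Z(o(-4)) = 1323*(2 - 5/(-9 - 3*(-4))) = 1323*(2 - 5/(-9 + 12)) = 1323*(2 - 5/3) = 1323*(⅓) = 441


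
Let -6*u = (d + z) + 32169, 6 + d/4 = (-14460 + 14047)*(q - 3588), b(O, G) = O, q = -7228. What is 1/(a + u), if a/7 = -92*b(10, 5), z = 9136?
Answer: -2/5982651 ≈ -3.3430e-7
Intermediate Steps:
d = 17868008 (d = -24 + 4*((-14460 + 14047)*(-7228 - 3588)) = -24 + 4*(-413*(-10816)) = -24 + 4*4467008 = -24 + 17868032 = 17868008)
u = -5969771/2 (u = -((17868008 + 9136) + 32169)/6 = -(17877144 + 32169)/6 = -⅙*17909313 = -5969771/2 ≈ -2.9849e+6)
a = -6440 (a = 7*(-92*10) = 7*(-920) = -6440)
1/(a + u) = 1/(-6440 - 5969771/2) = 1/(-5982651/2) = -2/5982651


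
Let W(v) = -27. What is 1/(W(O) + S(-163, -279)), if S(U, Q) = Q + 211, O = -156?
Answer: -1/95 ≈ -0.010526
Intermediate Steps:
S(U, Q) = 211 + Q
1/(W(O) + S(-163, -279)) = 1/(-27 + (211 - 279)) = 1/(-27 - 68) = 1/(-95) = -1/95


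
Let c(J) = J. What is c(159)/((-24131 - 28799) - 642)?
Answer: -159/53572 ≈ -0.0029680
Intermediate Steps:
c(159)/((-24131 - 28799) - 642) = 159/((-24131 - 28799) - 642) = 159/(-52930 - 642) = 159/(-53572) = 159*(-1/53572) = -159/53572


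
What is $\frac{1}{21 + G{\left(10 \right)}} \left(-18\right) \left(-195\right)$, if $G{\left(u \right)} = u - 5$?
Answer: $135$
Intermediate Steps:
$G{\left(u \right)} = -5 + u$ ($G{\left(u \right)} = u - 5 = -5 + u$)
$\frac{1}{21 + G{\left(10 \right)}} \left(-18\right) \left(-195\right) = \frac{1}{21 + \left(-5 + 10\right)} \left(-18\right) \left(-195\right) = \frac{1}{21 + 5} \left(-18\right) \left(-195\right) = \frac{1}{26} \left(-18\right) \left(-195\right) = \left(- \frac{9}{13}\right) \left(-195\right) = 135$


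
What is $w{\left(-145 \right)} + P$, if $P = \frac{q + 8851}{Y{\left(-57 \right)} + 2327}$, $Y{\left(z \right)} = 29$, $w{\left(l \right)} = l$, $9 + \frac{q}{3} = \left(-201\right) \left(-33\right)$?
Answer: $- \frac{312897}{2356} \approx -132.81$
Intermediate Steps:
$q = 19872$ ($q = -27 + 3 \left(\left(-201\right) \left(-33\right)\right) = -27 + 3 \cdot 6633 = -27 + 19899 = 19872$)
$P = \frac{28723}{2356}$ ($P = \frac{19872 + 8851}{29 + 2327} = \frac{28723}{2356} \approx 12.191$)
$w{\left(-145 \right)} + P = -145 + \frac{28723}{2356} = - \frac{312897}{2356}$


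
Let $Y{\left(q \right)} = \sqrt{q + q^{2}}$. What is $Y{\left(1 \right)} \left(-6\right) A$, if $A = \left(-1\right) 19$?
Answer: $114 \sqrt{2} \approx 161.22$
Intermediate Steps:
$A = -19$
$Y{\left(1 \right)} \left(-6\right) A = \sqrt{1 \left(1 + 1\right)} \left(-6\right) \left(-19\right) = \sqrt{1 \cdot 2} \left(-6\right) \left(-19\right) = \sqrt{2} \left(-6\right) \left(-19\right) = - 6 \sqrt{2} \left(-19\right) = 114 \sqrt{2}$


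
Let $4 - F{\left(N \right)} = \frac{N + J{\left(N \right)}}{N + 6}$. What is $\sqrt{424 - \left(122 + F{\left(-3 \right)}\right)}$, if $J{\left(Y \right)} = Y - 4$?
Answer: $\frac{2 \sqrt{663}}{3} \approx 17.166$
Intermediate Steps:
$J{\left(Y \right)} = -4 + Y$
$F{\left(N \right)} = 4 - \frac{-4 + 2 N}{6 + N}$ ($F{\left(N \right)} = 4 - \frac{N + \left(-4 + N\right)}{N + 6} = 4 - \frac{-4 + 2 N}{6 + N}$)
$\sqrt{424 - \left(122 + F{\left(-3 \right)}\right)} = \sqrt{424 - \left(122 + \frac{2 \left(14 - 3\right)}{6 - 3}\right)} = \sqrt{424 - \left(122 + 2 \cdot \frac{1}{3} \cdot 11\right)} = \sqrt{424 - \frac{388}{3}} = \sqrt{\frac{884}{3}} = \frac{2 \sqrt{663}}{3}$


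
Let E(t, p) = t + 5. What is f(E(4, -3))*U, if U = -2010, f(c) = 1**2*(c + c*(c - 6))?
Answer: -72360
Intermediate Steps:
E(t, p) = 5 + t
f(c) = c + c*(-6 + c) (f(c) = 1*(c + c*(-6 + c)) = c + c*(-6 + c))
f(E(4, -3))*U = ((5 + 4)*(-5 + (5 + 4)))*(-2010) = (9*(-5 + 9))*(-2010) = (9*4)*(-2010) = 36*(-2010) = -72360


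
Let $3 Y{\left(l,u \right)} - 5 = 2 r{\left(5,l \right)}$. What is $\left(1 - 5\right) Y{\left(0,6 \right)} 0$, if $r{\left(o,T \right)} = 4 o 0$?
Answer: $0$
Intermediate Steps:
$r{\left(o,T \right)} = 0$
$Y{\left(l,u \right)} = \frac{5}{3}$ ($Y{\left(l,u \right)} = \frac{5}{3} + \frac{2 \cdot 0}{3} = \frac{5}{3} + \frac{1}{3} \cdot 0 = \frac{5}{3} + 0 = \frac{5}{3}$)
$\left(1 - 5\right) Y{\left(0,6 \right)} 0 = \left(1 - 5\right) \frac{5}{3} \cdot 0 = \left(-4\right) \frac{5}{3} \cdot 0 = \left(- \frac{20}{3}\right) 0 = 0$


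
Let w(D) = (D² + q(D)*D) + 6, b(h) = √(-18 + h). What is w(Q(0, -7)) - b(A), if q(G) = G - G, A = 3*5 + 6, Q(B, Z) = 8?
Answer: 70 - √3 ≈ 68.268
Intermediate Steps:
A = 21 (A = 15 + 6 = 21)
q(G) = 0
w(D) = 6 + D² (w(D) = (D² + 0*D) + 6 = (D² + 0) + 6 = D² + 6 = 6 + D²)
w(Q(0, -7)) - b(A) = (6 + 8²) - √(-18 + 21) = (6 + 64) - √3 = 70 - √3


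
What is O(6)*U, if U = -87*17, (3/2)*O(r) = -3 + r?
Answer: -2958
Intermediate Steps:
O(r) = -2 + 2*r/3 (O(r) = 2*(-3 + r)/3 = -2 + 2*r/3)
U = -1479
O(6)*U = (-2 + (⅔)*6)*(-1479) = (-2 + 4)*(-1479) = 2*(-1479) = -2958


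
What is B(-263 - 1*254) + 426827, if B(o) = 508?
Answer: 427335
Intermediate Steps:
B(-263 - 1*254) + 426827 = 508 + 426827 = 427335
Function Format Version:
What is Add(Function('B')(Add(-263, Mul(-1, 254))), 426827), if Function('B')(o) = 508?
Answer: 427335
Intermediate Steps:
Add(Function('B')(Add(-263, Mul(-1, 254))), 426827) = Add(508, 426827) = 427335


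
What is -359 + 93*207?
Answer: 18892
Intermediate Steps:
-359 + 93*207 = -359 + 19251 = 18892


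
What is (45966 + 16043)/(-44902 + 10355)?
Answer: -62009/34547 ≈ -1.7949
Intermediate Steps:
(45966 + 16043)/(-44902 + 10355) = 62009/(-34547) = 62009*(-1/34547) = -62009/34547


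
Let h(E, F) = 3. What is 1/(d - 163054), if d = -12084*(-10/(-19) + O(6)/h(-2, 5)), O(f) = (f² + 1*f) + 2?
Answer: -1/346646 ≈ -2.8848e-6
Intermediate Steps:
O(f) = 2 + f + f² (O(f) = (f² + f) + 2 = (f + f²) + 2 = 2 + f + f²)
d = -183592 (d = -12084*(-10/(-19) + (2 + 6 + 6²)/3) = -12084*(-10*(-1/19) + (2 + 6 + 36)*(⅓)) = -12084*(10/19 + 44*(⅓)) = -12084*(10/19 + 44/3) = -12084*866/57 = -183592)
1/(d - 163054) = 1/(-183592 - 163054) = 1/(-346646) = -1/346646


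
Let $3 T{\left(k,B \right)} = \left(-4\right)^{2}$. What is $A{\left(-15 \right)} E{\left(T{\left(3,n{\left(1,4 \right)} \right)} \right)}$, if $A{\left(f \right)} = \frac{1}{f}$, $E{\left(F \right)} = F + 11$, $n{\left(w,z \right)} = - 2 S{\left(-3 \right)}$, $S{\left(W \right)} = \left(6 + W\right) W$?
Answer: $- \frac{49}{45} \approx -1.0889$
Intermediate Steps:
$S{\left(W \right)} = W \left(6 + W\right)$
$n{\left(w,z \right)} = 18$ ($n{\left(w,z \right)} = - 2 \left(- 3 \left(6 - 3\right)\right) = - 2 \left(\left(-3\right) 3\right) = \left(-2\right) \left(-9\right) = 18$)
$T{\left(k,B \right)} = \frac{16}{3}$ ($T{\left(k,B \right)} = \frac{\left(-4\right)^{2}}{3} = \frac{1}{3} \cdot 16 = \frac{16}{3}$)
$E{\left(F \right)} = 11 + F$
$A{\left(-15 \right)} E{\left(T{\left(3,n{\left(1,4 \right)} \right)} \right)} = \frac{11 + \frac{16}{3}}{-15} = \left(- \frac{1}{15}\right) \frac{49}{3} = - \frac{49}{45}$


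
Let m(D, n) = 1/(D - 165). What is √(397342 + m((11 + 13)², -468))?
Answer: √67119408393/411 ≈ 630.35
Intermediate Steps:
m(D, n) = 1/(-165 + D)
√(397342 + m((11 + 13)², -468)) = √(397342 + 1/(-165 + (11 + 13)²)) = √(397342 + 1/(-165 + 24²)) = √(397342 + 1/(-165 + 576)) = √(397342 + 1/411) = √(163307563/411) = √67119408393/411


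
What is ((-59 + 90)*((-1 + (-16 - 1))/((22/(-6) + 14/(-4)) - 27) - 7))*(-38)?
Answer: 1563206/205 ≈ 7625.4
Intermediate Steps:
((-59 + 90)*((-1 + (-16 - 1))/((22/(-6) + 14/(-4)) - 27) - 7))*(-38) = (31*((-1 - 17)/((22*(-1/6) + 14*(-1/4)) - 27) - 7))*(-38) = (31*(-18/((-11/3 - 7/2) - 27) - 7))*(-38) = (31*(-18/(-43/6 - 27) - 7))*(-38) = (31*(-18/(-205/6) - 7))*(-38) = (31*(-18*(-6/205) - 7))*(-38) = (31*(108/205 - 7))*(-38) = (31*(-1327/205))*(-38) = -41137/205*(-38) = 1563206/205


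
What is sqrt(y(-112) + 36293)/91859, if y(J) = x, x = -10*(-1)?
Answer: sqrt(36303)/91859 ≈ 0.0020742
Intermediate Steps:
x = 10
y(J) = 10
sqrt(y(-112) + 36293)/91859 = sqrt(10 + 36293)/91859 = sqrt(36303)*(1/91859) = sqrt(36303)/91859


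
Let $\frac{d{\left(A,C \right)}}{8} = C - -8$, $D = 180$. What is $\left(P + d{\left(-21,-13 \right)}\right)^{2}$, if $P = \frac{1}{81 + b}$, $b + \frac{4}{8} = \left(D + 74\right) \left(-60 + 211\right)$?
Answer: $\frac{9454136758564}{5908843161} \approx 1600.0$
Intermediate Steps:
$b = \frac{76707}{2}$ ($b = - \frac{1}{2} + \left(180 + 74\right) \left(-60 + 211\right) = - \frac{1}{2} + 254 \cdot 151 = - \frac{1}{2} + 38354 = \frac{76707}{2} \approx 38354.0$)
$P = \frac{2}{76869}$ ($P = \frac{1}{81 + \frac{76707}{2}} = \frac{1}{\frac{76869}{2}} = \frac{2}{76869} \approx 2.6018 \cdot 10^{-5}$)
$d{\left(A,C \right)} = 64 + 8 C$ ($d{\left(A,C \right)} = 8 \left(C - -8\right) = 8 \left(C + 8\right) = 8 \left(8 + C\right) = 64 + 8 C$)
$\left(P + d{\left(-21,-13 \right)}\right)^{2} = \left(\frac{2}{76869} + \left(64 + 8 \left(-13\right)\right)\right)^{2} = \left(\frac{2}{76869} + \left(64 - 104\right)\right)^{2} = \left(\frac{2}{76869} - 40\right)^{2} = \left(- \frac{3074758}{76869}\right)^{2} = \frac{9454136758564}{5908843161}$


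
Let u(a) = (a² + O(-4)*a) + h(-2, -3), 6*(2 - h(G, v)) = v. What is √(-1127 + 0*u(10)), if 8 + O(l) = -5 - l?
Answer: 7*I*√23 ≈ 33.571*I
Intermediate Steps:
O(l) = -13 - l (O(l) = -8 + (-5 - l) = -13 - l)
h(G, v) = 2 - v/6
u(a) = 5/2 + a² - 9*a (u(a) = (a² + (-13 - 1*(-4))*a) + (2 - ⅙*(-3)) = (a² + (-13 + 4)*a) + (2 + ½) = (a² - 9*a) + 5/2 = 5/2 + a² - 9*a)
√(-1127 + 0*u(10)) = √(-1127 + 0*(5/2 + 10² - 9*10)) = √(-1127 + 0*(5/2 + 100 - 90)) = √(-1127 + 0*(25/2)) = √(-1127 + 0) = √(-1127) = 7*I*√23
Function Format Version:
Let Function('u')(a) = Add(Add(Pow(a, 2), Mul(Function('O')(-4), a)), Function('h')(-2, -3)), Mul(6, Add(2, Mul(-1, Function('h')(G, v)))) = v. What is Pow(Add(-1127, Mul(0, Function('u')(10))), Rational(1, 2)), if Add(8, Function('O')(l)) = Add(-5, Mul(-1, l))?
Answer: Mul(7, I, Pow(23, Rational(1, 2))) ≈ Mul(33.571, I)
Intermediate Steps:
Function('O')(l) = Add(-13, Mul(-1, l)) (Function('O')(l) = Add(-8, Add(-5, Mul(-1, l))) = Add(-13, Mul(-1, l)))
Function('h')(G, v) = Add(2, Mul(Rational(-1, 6), v))
Function('u')(a) = Add(Rational(5, 2), Pow(a, 2), Mul(-9, a)) (Function('u')(a) = Add(Add(Pow(a, 2), Mul(Add(-13, Mul(-1, -4)), a)), Add(2, Mul(Rational(-1, 6), -3))) = Add(Add(Pow(a, 2), Mul(Add(-13, 4), a)), Add(2, Rational(1, 2))) = Add(Add(Pow(a, 2), Mul(-9, a)), Rational(5, 2)) = Add(Rational(5, 2), Pow(a, 2), Mul(-9, a)))
Pow(Add(-1127, Mul(0, Function('u')(10))), Rational(1, 2)) = Pow(Add(-1127, Mul(0, Add(Rational(5, 2), Pow(10, 2), Mul(-9, 10)))), Rational(1, 2)) = Pow(Add(-1127, Mul(0, Add(Rational(5, 2), 100, -90))), Rational(1, 2)) = Pow(Add(-1127, Mul(0, Rational(25, 2))), Rational(1, 2)) = Pow(Add(-1127, 0), Rational(1, 2)) = Pow(-1127, Rational(1, 2)) = Mul(7, I, Pow(23, Rational(1, 2)))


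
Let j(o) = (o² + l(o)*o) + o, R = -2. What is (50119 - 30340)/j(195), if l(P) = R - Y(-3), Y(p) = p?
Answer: 6593/12805 ≈ 0.51488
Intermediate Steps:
l(P) = 1 (l(P) = -2 - 1*(-3) = -2 + 3 = 1)
j(o) = o² + 2*o (j(o) = (o² + 1*o) + o = (o² + o) + o = (o + o²) + o = o² + 2*o)
(50119 - 30340)/j(195) = (50119 - 30340)/((195*(2 + 195))) = 19779/((195*197)) = 19779/38415 = 19779*(1/38415) = 6593/12805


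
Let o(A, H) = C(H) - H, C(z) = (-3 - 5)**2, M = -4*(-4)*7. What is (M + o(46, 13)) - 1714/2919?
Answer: 474083/2919 ≈ 162.41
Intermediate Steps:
M = 112 (M = 16*7 = 112)
C(z) = 64 (C(z) = (-8)**2 = 64)
o(A, H) = 64 - H
(M + o(46, 13)) - 1714/2919 = (112 + (64 - 1*13)) - 1714/2919 = (112 + (64 - 13)) - 1714/2919 = (112 + 51) - 1*1714/2919 = 163 - 1714/2919 = 474083/2919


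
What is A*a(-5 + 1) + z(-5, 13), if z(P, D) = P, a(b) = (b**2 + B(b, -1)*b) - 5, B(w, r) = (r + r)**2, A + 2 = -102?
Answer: 515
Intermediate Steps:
A = -104 (A = -2 - 102 = -104)
B(w, r) = 4*r**2 (B(w, r) = (2*r)**2 = 4*r**2)
a(b) = -5 + b**2 + 4*b (a(b) = (b**2 + (4*(-1)**2)*b) - 5 = (b**2 + (4*1)*b) - 5 = (b**2 + 4*b) - 5 = -5 + b**2 + 4*b)
A*a(-5 + 1) + z(-5, 13) = -104*(-5 + (-5 + 1)**2 + 4*(-5 + 1)) - 5 = -104*(-5 + (-4)**2 + 4*(-4)) - 5 = -104*(-5 + 16 - 16) - 5 = -104*(-5) - 5 = 520 - 5 = 515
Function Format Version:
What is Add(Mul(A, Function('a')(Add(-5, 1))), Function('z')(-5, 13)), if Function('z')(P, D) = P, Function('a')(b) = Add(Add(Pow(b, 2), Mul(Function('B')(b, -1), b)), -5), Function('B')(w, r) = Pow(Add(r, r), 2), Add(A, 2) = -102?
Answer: 515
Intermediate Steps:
A = -104 (A = Add(-2, -102) = -104)
Function('B')(w, r) = Mul(4, Pow(r, 2)) (Function('B')(w, r) = Pow(Mul(2, r), 2) = Mul(4, Pow(r, 2)))
Function('a')(b) = Add(-5, Pow(b, 2), Mul(4, b)) (Function('a')(b) = Add(Add(Pow(b, 2), Mul(Mul(4, Pow(-1, 2)), b)), -5) = Add(Add(Pow(b, 2), Mul(Mul(4, 1), b)), -5) = Add(Add(Pow(b, 2), Mul(4, b)), -5) = Add(-5, Pow(b, 2), Mul(4, b)))
Add(Mul(A, Function('a')(Add(-5, 1))), Function('z')(-5, 13)) = Add(Mul(-104, Add(-5, Pow(Add(-5, 1), 2), Mul(4, Add(-5, 1)))), -5) = Add(Mul(-104, Add(-5, Pow(-4, 2), Mul(4, -4))), -5) = Add(Mul(-104, Add(-5, 16, -16)), -5) = Add(Mul(-104, -5), -5) = Add(520, -5) = 515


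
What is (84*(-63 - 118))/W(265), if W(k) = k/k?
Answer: -15204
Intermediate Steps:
W(k) = 1
(84*(-63 - 118))/W(265) = (84*(-63 - 118))/1 = (84*(-181))*1 = -15204*1 = -15204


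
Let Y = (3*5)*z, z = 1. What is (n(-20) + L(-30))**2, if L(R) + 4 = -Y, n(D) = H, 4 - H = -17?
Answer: 4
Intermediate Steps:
H = 21 (H = 4 - 1*(-17) = 4 + 17 = 21)
n(D) = 21
Y = 15 (Y = (3*5)*1 = 15*1 = 15)
L(R) = -19 (L(R) = -4 - 1*15 = -4 - 15 = -19)
(n(-20) + L(-30))**2 = (21 - 19)**2 = 2**2 = 4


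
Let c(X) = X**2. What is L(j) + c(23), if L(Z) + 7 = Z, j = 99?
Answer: 621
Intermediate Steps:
L(Z) = -7 + Z
L(j) + c(23) = (-7 + 99) + 23**2 = 92 + 529 = 621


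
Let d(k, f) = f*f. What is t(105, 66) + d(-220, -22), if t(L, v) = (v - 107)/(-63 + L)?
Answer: 20287/42 ≈ 483.02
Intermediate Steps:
d(k, f) = f²
t(L, v) = (-107 + v)/(-63 + L)
t(105, 66) + d(-220, -22) = (-107 + 66)/(-63 + 105) + (-22)² = -41/42 + 484 = 20287/42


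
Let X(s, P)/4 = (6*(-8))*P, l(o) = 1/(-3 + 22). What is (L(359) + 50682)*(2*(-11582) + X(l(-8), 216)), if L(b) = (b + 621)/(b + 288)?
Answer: -2119558836824/647 ≈ -3.2760e+9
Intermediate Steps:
L(b) = (621 + b)/(288 + b)
l(o) = 1/19
X(s, P) = -192*P (X(s, P) = 4*((6*(-8))*P) = 4*(-48*P) = -192*P)
(L(359) + 50682)*(2*(-11582) + X(l(-8), 216)) = ((621 + 359)/(288 + 359) + 50682)*(2*(-11582) - 192*216) = (980/647 + 50682)*(-23164 - 41472) = ((1/647)*980 + 50682)*(-64636) = (980/647 + 50682)*(-64636) = (32792234/647)*(-64636) = -2119558836824/647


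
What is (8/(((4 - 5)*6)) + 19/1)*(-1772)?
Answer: -93916/3 ≈ -31305.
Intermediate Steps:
(8/(((4 - 5)*6)) + 19/1)*(-1772) = (8/((-1*6)) + 19*1)*(-1772) = (8/(-6) + 19)*(-1772) = (8*(-⅙) + 19)*(-1772) = (-4/3 + 19)*(-1772) = (53/3)*(-1772) = -93916/3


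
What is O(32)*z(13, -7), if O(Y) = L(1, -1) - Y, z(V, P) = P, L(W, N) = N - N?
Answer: 224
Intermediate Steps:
L(W, N) = 0
O(Y) = -Y (O(Y) = 0 - Y = -Y)
O(32)*z(13, -7) = -1*32*(-7) = -32*(-7) = 224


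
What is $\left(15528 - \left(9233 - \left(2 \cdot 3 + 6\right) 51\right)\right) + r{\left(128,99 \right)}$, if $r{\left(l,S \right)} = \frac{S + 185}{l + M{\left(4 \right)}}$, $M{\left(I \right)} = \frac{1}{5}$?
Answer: $\frac{4428807}{641} \approx 6909.2$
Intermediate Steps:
$M{\left(I \right)} = \frac{1}{5}$
$r{\left(l,S \right)} = \frac{185 + S}{\frac{1}{5} + l}$ ($r{\left(l,S \right)} = \frac{S + 185}{l + \frac{1}{5}} = \frac{185 + S}{\frac{1}{5} + l}$)
$\left(15528 - \left(9233 - \left(2 \cdot 3 + 6\right) 51\right)\right) + r{\left(128,99 \right)} = \left(15528 - \left(9233 - \left(2 \cdot 3 + 6\right) 51\right)\right) + \frac{5 \left(185 + 99\right)}{1 + 5 \cdot 128} = \left(15528 - \left(9233 - \left(6 + 6\right) 51\right)\right) + 5 \frac{1}{1 + 640} \cdot 284 = \left(15528 + \left(12 \cdot 51 - 9233\right)\right) + 5 \cdot \frac{1}{641} \cdot 284 = \left(15528 + \left(612 - 9233\right)\right) + 5 \cdot \frac{1}{641} \cdot 284 = \left(15528 - 8621\right) + \frac{1420}{641} = 6907 + \frac{1420}{641} = \frac{4428807}{641}$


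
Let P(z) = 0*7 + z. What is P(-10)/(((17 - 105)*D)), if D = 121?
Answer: 5/5324 ≈ 0.00093914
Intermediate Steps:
P(z) = z (P(z) = 0 + z = z)
P(-10)/(((17 - 105)*D)) = -10*1/(121*(17 - 105)) = -10/((-88*121)) = -10/(-10648) = -10*(-1/10648) = 5/5324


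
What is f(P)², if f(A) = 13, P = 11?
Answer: 169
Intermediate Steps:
f(P)² = 13² = 169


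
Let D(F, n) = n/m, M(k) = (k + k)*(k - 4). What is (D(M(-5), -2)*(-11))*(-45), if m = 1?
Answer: -990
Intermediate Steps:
M(k) = 2*k*(-4 + k) (M(k) = (2*k)*(-4 + k) = 2*k*(-4 + k))
D(F, n) = n (D(F, n) = n/1 = n*1 = n)
(D(M(-5), -2)*(-11))*(-45) = -2*(-11)*(-45) = 22*(-45) = -990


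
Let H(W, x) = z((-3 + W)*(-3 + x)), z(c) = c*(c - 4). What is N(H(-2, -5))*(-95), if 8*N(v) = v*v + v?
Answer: -24641100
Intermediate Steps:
z(c) = c*(-4 + c)
H(W, x) = (-4 + (-3 + W)*(-3 + x))*(-3 + W)*(-3 + x) (H(W, x) = ((-3 + W)*(-3 + x))*(-4 + (-3 + W)*(-3 + x)) = (-4 + (-3 + W)*(-3 + x))*(-3 + W)*(-3 + x))
N(v) = v/8 + v²/8 (N(v) = (v*v + v)/8 = (v² + v)/8 = (v + v²)/8 = v/8 + v²/8)
N(H(-2, -5))*(-95) = (((5 - 3*(-2) - 3*(-5) - 2*(-5))*(9 - 3*(-2) - 3*(-5) - 2*(-5)))*(1 + (5 - 3*(-2) - 3*(-5) - 2*(-5))*(9 - 3*(-2) - 3*(-5) - 2*(-5)))/8)*(-95) = (((5 + 6 + 15 + 10)*(9 + 6 + 15 + 10))*(1 + (5 + 6 + 15 + 10)*(9 + 6 + 15 + 10))/8)*(-95) = ((36*40)*(1 + 36*40)/8)*(-95) = ((⅛)*1440*(1 + 1440))*(-95) = ((⅛)*1440*1441)*(-95) = 259380*(-95) = -24641100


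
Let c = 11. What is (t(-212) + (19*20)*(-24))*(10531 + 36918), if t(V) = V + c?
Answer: -442272129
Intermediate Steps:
t(V) = 11 + V (t(V) = V + 11 = 11 + V)
(t(-212) + (19*20)*(-24))*(10531 + 36918) = ((11 - 212) + (19*20)*(-24))*(10531 + 36918) = (-201 + 380*(-24))*47449 = (-201 - 9120)*47449 = -9321*47449 = -442272129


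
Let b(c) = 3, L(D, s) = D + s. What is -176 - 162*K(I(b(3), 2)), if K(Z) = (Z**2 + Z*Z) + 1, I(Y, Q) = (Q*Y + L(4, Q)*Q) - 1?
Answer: -93974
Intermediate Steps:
I(Y, Q) = -1 + Q*Y + Q*(4 + Q) (I(Y, Q) = (Q*Y + (4 + Q)*Q) - 1 = (Q*Y + Q*(4 + Q)) - 1 = -1 + Q*Y + Q*(4 + Q))
K(Z) = 1 + 2*Z**2 (K(Z) = (Z**2 + Z**2) + 1 = 2*Z**2 + 1 = 1 + 2*Z**2)
-176 - 162*K(I(b(3), 2)) = -176 - 162*(1 + 2*(-1 + 2*3 + 2*(4 + 2))**2) = -176 - 162*(1 + 2*(-1 + 6 + 2*6)**2) = -176 - 162*(1 + 2*(-1 + 6 + 12)**2) = -176 - 162*(1 + 2*17**2) = -176 - 162*(1 + 2*289) = -176 - 162*(1 + 578) = -176 - 162*579 = -176 - 93798 = -93974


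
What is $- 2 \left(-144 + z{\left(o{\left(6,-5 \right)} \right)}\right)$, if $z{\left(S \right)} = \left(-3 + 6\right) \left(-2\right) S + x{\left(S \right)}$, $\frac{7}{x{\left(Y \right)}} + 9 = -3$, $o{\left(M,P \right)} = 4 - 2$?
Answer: $\frac{1879}{6} \approx 313.17$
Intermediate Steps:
$o{\left(M,P \right)} = 2$ ($o{\left(M,P \right)} = 4 - 2 = 2$)
$x{\left(Y \right)} = - \frac{7}{12}$ ($x{\left(Y \right)} = \frac{7}{-9 - 3} = \frac{7}{-12} = 7 \left(- \frac{1}{12}\right) = - \frac{7}{12}$)
$z{\left(S \right)} = - \frac{7}{12} - 6 S$ ($z{\left(S \right)} = \left(-3 + 6\right) \left(-2\right) S - \frac{7}{12} = 3 \left(-2\right) S - \frac{7}{12} = - 6 S - \frac{7}{12} = - \frac{7}{12} - 6 S$)
$- 2 \left(-144 + z{\left(o{\left(6,-5 \right)} \right)}\right) = - 2 \left(-144 - \frac{151}{12}\right) = \left(-2\right) \left(- \frac{1879}{12}\right) = \frac{1879}{6}$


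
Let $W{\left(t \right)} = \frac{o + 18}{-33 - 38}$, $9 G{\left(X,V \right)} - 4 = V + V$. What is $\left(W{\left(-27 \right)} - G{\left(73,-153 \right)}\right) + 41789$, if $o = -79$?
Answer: $\frac{26725162}{639} \approx 41823.0$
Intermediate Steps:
$G{\left(X,V \right)} = \frac{4}{9} + \frac{2 V}{9}$ ($G{\left(X,V \right)} = \frac{4}{9} + \frac{V + V}{9} = \frac{4}{9} + \frac{2 V}{9}$)
$W{\left(t \right)} = \frac{61}{71}$ ($W{\left(t \right)} = \frac{-79 + 18}{-33 - 38} = - \frac{61}{-71} = \left(-61\right) \left(- \frac{1}{71}\right) = \frac{61}{71}$)
$\left(W{\left(-27 \right)} - G{\left(73,-153 \right)}\right) + 41789 = \left(\frac{61}{71} - \left(\frac{4}{9} + \frac{2}{9} \left(-153\right)\right)\right) + 41789 = \left(\frac{61}{71} - \left(\frac{4}{9} - 34\right)\right) + 41789 = \left(\frac{61}{71} - - \frac{302}{9}\right) + 41789 = \left(\frac{61}{71} + \frac{302}{9}\right) + 41789 = \frac{21991}{639} + 41789 = \frac{26725162}{639}$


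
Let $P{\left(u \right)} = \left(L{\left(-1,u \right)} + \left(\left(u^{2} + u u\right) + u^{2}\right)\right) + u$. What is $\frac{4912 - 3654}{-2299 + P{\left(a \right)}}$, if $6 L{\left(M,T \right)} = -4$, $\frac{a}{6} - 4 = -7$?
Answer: $- \frac{3774}{4037} \approx -0.93485$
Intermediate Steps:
$a = -18$ ($a = 24 + 6 \left(-7\right) = 24 - 42 = -18$)
$L{\left(M,T \right)} = - \frac{2}{3}$ ($L{\left(M,T \right)} = \frac{1}{6} \left(-4\right) = - \frac{2}{3}$)
$P{\left(u \right)} = - \frac{2}{3} + u + 3 u^{2}$ ($P{\left(u \right)} = \left(- \frac{2}{3} + \left(\left(u^{2} + u u\right) + u^{2}\right)\right) + u = \left(- \frac{2}{3} + \left(\left(u^{2} + u^{2}\right) + u^{2}\right)\right) + u = \left(- \frac{2}{3} + \left(2 u^{2} + u^{2}\right)\right) + u = \left(- \frac{2}{3} + 3 u^{2}\right) + u = - \frac{2}{3} + u + 3 u^{2}$)
$\frac{4912 - 3654}{-2299 + P{\left(a \right)}} = \frac{4912 - 3654}{-2299 - \left(\frac{56}{3} - 972\right)} = \frac{1258}{-2299 - - \frac{2860}{3}} = \frac{1258}{-2299 + \frac{2860}{3}} = \frac{1258}{- \frac{4037}{3}} = 1258 \left(- \frac{3}{4037}\right) = - \frac{3774}{4037}$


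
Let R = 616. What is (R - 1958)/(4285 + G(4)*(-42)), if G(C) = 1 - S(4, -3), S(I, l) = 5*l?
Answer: -1342/3613 ≈ -0.37144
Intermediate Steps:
G(C) = 16 (G(C) = 1 - 5*(-3) = 1 - 1*(-15) = 1 + 15 = 16)
(R - 1958)/(4285 + G(4)*(-42)) = (616 - 1958)/(4285 + 16*(-42)) = -1342/(4285 - 672) = -1342/3613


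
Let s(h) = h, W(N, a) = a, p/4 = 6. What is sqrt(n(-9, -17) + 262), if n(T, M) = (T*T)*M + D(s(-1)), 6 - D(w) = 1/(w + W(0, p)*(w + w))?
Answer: 2*I*sqrt(13585)/7 ≈ 33.301*I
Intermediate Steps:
p = 24 (p = 4*6 = 24)
D(w) = 6 - 1/(49*w) (D(w) = 6 - 1/(w + 24*(w + w)) = 6 - 1/(w + 24*(2*w)) = 6 - 1/(w + 48*w) = 6 - 1/(49*w))
n(T, M) = 295/49 + M*T**2 (n(T, M) = (T*T)*M + (6 - 1/49/(-1)) = T**2*M + (6 - 1/49*(-1)) = M*T**2 + (6 + 1/49) = M*T**2 + 295/49 = 295/49 + M*T**2)
sqrt(n(-9, -17) + 262) = sqrt((295/49 - 17*(-9)**2) + 262) = sqrt((295/49 - 17*81) + 262) = sqrt((295/49 - 1377) + 262) = sqrt(-67178/49 + 262) = sqrt(-54340/49) = 2*I*sqrt(13585)/7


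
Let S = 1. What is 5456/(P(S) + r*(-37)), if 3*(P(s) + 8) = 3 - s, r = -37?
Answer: 16368/4085 ≈ 4.0069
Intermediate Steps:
P(s) = -7 - s/3 (P(s) = -8 + (3 - s)/3 = -8 + (1 - s/3) = -7 - s/3)
5456/(P(S) + r*(-37)) = 5456/((-7 - 1/3*1) - 37*(-37)) = 5456/((-7 - 1/3) + 1369) = 5456/(-22/3 + 1369) = 5456/(4085/3) = 5456*(3/4085) = 16368/4085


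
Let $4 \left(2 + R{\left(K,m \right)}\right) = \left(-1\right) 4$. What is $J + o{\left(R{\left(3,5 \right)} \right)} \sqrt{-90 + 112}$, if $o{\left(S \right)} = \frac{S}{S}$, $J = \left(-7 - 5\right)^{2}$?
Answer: $144 + \sqrt{22} \approx 148.69$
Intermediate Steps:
$R{\left(K,m \right)} = -3$ ($R{\left(K,m \right)} = -2 + \frac{\left(-1\right) 4}{4} = -2 + \frac{1}{4} \left(-4\right) = -2 - 1 = -3$)
$J = 144$ ($J = \left(-12\right)^{2} = 144$)
$o{\left(S \right)} = 1$
$J + o{\left(R{\left(3,5 \right)} \right)} \sqrt{-90 + 112} = 144 + 1 \sqrt{-90 + 112} = 144 + 1 \sqrt{22} = 144 + \sqrt{22}$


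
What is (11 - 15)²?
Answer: 16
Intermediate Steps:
(11 - 15)² = (-4)² = 16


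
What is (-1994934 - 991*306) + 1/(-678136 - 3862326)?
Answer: -10434798959161/4540462 ≈ -2.2982e+6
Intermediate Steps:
(-1994934 - 991*306) + 1/(-678136 - 3862326) = (-1994934 - 303246) + 1/(-4540462) = -2298180 - 1/4540462 = -10434798959161/4540462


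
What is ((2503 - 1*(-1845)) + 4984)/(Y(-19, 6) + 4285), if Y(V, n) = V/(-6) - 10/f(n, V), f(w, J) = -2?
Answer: 55992/25759 ≈ 2.1737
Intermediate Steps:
Y(V, n) = 5 - V/6 (Y(V, n) = V/(-6) - 10/(-2) = V*(-⅙) - 10*(-½) = -V/6 + 5 = 5 - V/6)
((2503 - 1*(-1845)) + 4984)/(Y(-19, 6) + 4285) = ((2503 - 1*(-1845)) + 4984)/((5 - ⅙*(-19)) + 4285) = ((2503 + 1845) + 4984)/((5 + 19/6) + 4285) = (4348 + 4984)/(49/6 + 4285) = 9332/(25759/6) = 9332*(6/25759) = 55992/25759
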